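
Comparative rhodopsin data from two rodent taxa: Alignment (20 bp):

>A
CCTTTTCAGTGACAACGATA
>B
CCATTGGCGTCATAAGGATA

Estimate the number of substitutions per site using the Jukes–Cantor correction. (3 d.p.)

The sequences differ at 7 of 20 sites (3, 6, 7, 8, 11, 13, 16), so p = 7/20 = 0.35.
d = −(3/4) ln(1 − 4p/3) = −0.75 ln(1 − 0.466667) = −0.75 ln(0.533333)
  = −0.75 × (-0.628609) = 0.471457 substitutions/site.

0.471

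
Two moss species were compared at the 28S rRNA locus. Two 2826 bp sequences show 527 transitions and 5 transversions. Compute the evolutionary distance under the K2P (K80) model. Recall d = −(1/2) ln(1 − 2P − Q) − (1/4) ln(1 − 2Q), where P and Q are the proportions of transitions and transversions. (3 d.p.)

0.236

P = 527/2826 ≈ 0.186483 and Q = 5/2826 ≈ 0.001769.
Under the Kimura two-parameter model, d = −½ ln(1 − 2P − Q) − ¼ ln(1 − 2Q).
1 − 2P − Q = 0.625265, giving −½ ln(0.625265) = 0.234790.
1 − 2Q = 0.996462, giving −¼ ln(0.996462) = 0.000886.
d = 0.234790 + 0.000886 = 0.235676.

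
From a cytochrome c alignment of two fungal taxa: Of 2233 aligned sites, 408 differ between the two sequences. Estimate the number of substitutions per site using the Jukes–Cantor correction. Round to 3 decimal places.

0.209

p = 408/2233 ≈ 0.182714.
d = −(3/4) ln(1 − 4p/3) = −0.75 ln(1 − 0.243619) = −0.75 ln(0.756381)
  = −0.75 × (-0.279210) = 0.209408 substitutions/site.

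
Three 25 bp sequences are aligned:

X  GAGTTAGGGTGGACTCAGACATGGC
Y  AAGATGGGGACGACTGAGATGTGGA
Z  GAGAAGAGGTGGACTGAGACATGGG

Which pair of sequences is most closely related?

X and Z

X–Y: 9/25 differ, p = 0.360, d = 0.490.
X–Z: 6/25 differ, p = 0.240, d = 0.289.
Y–Z: 8/25 differ, p = 0.320, d = 0.417.
The smallest distance is between X and Z.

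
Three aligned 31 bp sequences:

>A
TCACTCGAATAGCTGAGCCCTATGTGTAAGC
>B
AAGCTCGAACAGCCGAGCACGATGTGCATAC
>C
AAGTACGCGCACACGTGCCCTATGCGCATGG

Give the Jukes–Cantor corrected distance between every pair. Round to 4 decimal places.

A–B: 10/31 sites differ → p ≈ 0.322581, d = −0.75 ln(1 − 0.430108) = 0.421731 ≈ 0.4217.
A–C: 16/31 sites differ → p ≈ 0.516129, d = −0.75 ln(1 − 0.688172) = 0.873978 ≈ 0.8740.
B–C: 12/31 sites differ → p ≈ 0.387097, d = −0.75 ln(1 − 0.516129) = 0.544453 ≈ 0.5445.

d(A,B) = 0.4217, d(A,C) = 0.8740, d(B,C) = 0.5445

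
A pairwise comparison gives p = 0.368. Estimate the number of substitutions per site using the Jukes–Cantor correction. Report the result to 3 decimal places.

d = −(3/4) ln(1 − 4p/3) = −0.75 ln(1 − 0.490667) = −0.75 ln(0.509333)
  = −0.75 × (-0.674653) = 0.505990 substitutions/site.

0.506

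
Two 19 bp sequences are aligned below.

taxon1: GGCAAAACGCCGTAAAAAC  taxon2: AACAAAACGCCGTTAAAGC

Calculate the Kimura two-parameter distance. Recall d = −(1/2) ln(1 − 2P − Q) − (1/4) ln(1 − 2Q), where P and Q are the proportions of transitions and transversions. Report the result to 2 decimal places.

0.26

Of 19 sites, 3 differences are transitions and 1 are transversions, so P = 3/19 ≈ 0.157895 and Q = 1/19 ≈ 0.052632.
Under the Kimura two-parameter model, d = −½ ln(1 − 2P − Q) − ¼ ln(1 − 2Q).
1 − 2P − Q = 0.631578, giving −½ ln(0.631578) = 0.229767.
1 − 2Q = 0.894736, giving −¼ ln(0.894736) = 0.027807.
d = 0.229767 + 0.027807 = 0.257574.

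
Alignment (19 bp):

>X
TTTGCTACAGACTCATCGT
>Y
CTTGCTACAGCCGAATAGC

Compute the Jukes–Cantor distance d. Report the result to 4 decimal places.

The sequences differ at 6 of 19 sites (1, 11, 13, 14, 17, 19), so p = 6/19 ≈ 0.315789.
d = −(3/4) ln(1 − 4p/3) = −0.75 ln(1 − 0.421052) = −0.75 ln(0.578948)
  = −0.75 × (-0.546543) = 0.409907 substitutions/site.

0.4099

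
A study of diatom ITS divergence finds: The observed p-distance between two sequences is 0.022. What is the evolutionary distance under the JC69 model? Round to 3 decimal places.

0.022

d = −(3/4) ln(1 − 4p/3) = −0.75 ln(1 − 0.029333) = −0.75 ln(0.970667)
  = −0.75 × (-0.029772) = 0.022329 substitutions/site.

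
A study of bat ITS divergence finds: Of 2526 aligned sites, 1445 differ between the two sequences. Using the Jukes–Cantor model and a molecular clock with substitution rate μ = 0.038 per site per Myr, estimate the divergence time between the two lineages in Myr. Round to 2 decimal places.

14.20

p = 1445/2526 ≈ 0.572051.
d = −(3/4) ln(1 − 4p/3) = −0.75 ln(1 − 0.762735) = −0.75 ln(0.237265)
  = −0.75 × (-1.438578) = 1.078934 substitutions/site.
Under a molecular clock d = 2μt, so t = d/(2μ) = 1.078934 / (2 × 0.038) = 14.20 Myr.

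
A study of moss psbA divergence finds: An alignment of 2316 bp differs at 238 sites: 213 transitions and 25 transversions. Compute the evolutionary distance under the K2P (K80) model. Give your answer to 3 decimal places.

0.114

P = 213/2316 ≈ 0.091969 and Q = 25/2316 ≈ 0.010794.
Under the Kimura two-parameter model, d = −½ ln(1 − 2P − Q) − ¼ ln(1 − 2Q).
1 − 2P − Q = 0.805268, giving −½ ln(0.805268) = 0.108290.
1 − 2Q = 0.978412, giving −¼ ln(0.978412) = 0.005456.
d = 0.108290 + 0.005456 = 0.113746.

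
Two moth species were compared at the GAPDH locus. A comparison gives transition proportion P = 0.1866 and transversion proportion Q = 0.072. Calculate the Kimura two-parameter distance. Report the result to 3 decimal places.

0.333

Under the Kimura two-parameter model, d = −½ ln(1 − 2P − Q) − ¼ ln(1 − 2Q).
1 − 2P − Q = 0.5548, giving −½ ln(0.5548) = 0.294574.
1 − 2Q = 0.856, giving −¼ ln(0.856) = 0.038871.
d = 0.294574 + 0.038871 = 0.333445.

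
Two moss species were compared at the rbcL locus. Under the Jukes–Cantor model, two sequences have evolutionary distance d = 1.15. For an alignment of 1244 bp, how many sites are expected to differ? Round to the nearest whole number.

732

Invert JC69: p = (3/4)(1 − e^(−4d/3)) = 0.75 × (1 − e^(-1.533333)) = 0.75 × (1 − 0.215815) = 0.588139.
Expected differing sites = pL ≈ 0.588139 × 1244 = 731.644916 ≈ 732.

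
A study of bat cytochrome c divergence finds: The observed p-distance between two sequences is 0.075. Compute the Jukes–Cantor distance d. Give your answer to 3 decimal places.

0.079

d = −(3/4) ln(1 − 4p/3) = −0.75 ln(1 − 0.1) = −0.75 ln(0.9)
  = −0.75 × (-0.105361) = 0.079021 substitutions/site.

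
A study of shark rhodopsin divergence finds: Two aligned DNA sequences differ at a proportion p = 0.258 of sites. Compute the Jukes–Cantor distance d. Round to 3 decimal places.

d = −(3/4) ln(1 − 4p/3) = −0.75 ln(1 − 0.344) = −0.75 ln(0.656)
  = −0.75 × (-0.421594) = 0.316196 substitutions/site.

0.316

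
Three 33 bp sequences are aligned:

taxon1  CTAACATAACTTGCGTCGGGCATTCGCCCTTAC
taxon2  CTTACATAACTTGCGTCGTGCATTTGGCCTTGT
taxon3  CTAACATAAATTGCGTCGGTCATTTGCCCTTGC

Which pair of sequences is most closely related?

taxon1 and taxon3

taxon1–taxon2: 6/33 differ, p = 0.182, d = 0.208.
taxon1–taxon3: 4/33 differ, p = 0.121, d = 0.132.
taxon2–taxon3: 6/33 differ, p = 0.182, d = 0.208.
The smallest distance is between taxon1 and taxon3.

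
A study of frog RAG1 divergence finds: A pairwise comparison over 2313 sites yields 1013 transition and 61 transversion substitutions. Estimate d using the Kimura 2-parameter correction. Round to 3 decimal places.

P = 1013/2313 ≈ 0.437959 and Q = 61/2313 ≈ 0.026373.
Under the Kimura two-parameter model, d = −½ ln(1 − 2P − Q) − ¼ ln(1 − 2Q).
1 − 2P − Q = 0.097709, giving −½ ln(0.097709) = 1.162881.
1 − 2Q = 0.947254, giving −¼ ln(0.947254) = 0.013547.
d = 1.162881 + 0.013547 = 1.176428.

1.176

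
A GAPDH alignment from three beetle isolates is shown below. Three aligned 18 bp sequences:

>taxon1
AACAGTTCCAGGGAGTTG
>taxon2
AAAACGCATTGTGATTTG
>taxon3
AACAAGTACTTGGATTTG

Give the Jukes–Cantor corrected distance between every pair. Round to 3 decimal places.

d(taxon1,taxon2) = 0.824, d(taxon1,taxon3) = 0.441, d(taxon2,taxon3) = 0.441

taxon1–taxon2: 9/18 sites differ → p = 0.5, d = −0.75 ln(1 − 0.666667) = 0.823960 ≈ 0.824.
taxon1–taxon3: 6/18 sites differ → p ≈ 0.333333, d = −0.75 ln(1 − 0.444444) = 0.440839 ≈ 0.441.
taxon2–taxon3: 6/18 sites differ → p ≈ 0.333333, d = −0.75 ln(1 − 0.444444) = 0.440839 ≈ 0.441.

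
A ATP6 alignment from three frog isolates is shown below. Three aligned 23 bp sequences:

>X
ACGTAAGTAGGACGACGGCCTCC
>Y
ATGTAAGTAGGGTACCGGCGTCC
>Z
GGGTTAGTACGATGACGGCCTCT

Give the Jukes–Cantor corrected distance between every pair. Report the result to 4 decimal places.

d(X,Y) = 0.3206, d(X,Z) = 0.3206, d(Y,Z) = 0.5532

X–Y: 6/23 sites differ → p ≈ 0.26087, d = −0.75 ln(1 − 0.347827) = 0.320584 ≈ 0.3206.
X–Z: 6/23 sites differ → p ≈ 0.26087, d = −0.75 ln(1 − 0.347827) = 0.320584 ≈ 0.3206.
Y–Z: 9/23 sites differ → p ≈ 0.391304, d = −0.75 ln(1 − 0.521739) = 0.553199 ≈ 0.5532.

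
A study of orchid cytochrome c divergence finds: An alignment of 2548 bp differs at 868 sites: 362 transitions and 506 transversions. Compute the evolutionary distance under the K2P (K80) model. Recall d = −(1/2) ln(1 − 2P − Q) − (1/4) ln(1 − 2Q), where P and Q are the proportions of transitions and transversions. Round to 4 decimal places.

P = 362/2548 ≈ 0.142072 and Q = 506/2548 ≈ 0.198587.
Under the Kimura two-parameter model, d = −½ ln(1 − 2P − Q) − ¼ ln(1 − 2Q).
1 − 2P − Q = 0.517269, giving −½ ln(0.517269) = 0.329596.
1 − 2Q = 0.602826, giving −¼ ln(0.602826) = 0.126532.
d = 0.329596 + 0.126532 = 0.456128.

0.4561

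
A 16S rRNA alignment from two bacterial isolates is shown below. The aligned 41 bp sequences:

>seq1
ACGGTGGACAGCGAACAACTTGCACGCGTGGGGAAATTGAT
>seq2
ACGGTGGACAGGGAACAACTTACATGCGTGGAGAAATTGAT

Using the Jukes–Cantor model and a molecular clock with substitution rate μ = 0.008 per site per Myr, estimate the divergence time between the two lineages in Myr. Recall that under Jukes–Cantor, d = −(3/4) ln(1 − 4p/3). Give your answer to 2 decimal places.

The sequences differ at 4 of 41 sites (12, 22, 25, 32), so p = 4/41 ≈ 0.097561.
d = −(3/4) ln(1 − 4p/3) = −0.75 ln(1 − 0.130081) = −0.75 ln(0.869919)
  = −0.75 × (-0.139355) = 0.104516 substitutions/site.
Under a molecular clock d = 2μt, so t = d/(2μ) = 0.104516 / (2 × 0.008) = 6.53 Myr.

6.53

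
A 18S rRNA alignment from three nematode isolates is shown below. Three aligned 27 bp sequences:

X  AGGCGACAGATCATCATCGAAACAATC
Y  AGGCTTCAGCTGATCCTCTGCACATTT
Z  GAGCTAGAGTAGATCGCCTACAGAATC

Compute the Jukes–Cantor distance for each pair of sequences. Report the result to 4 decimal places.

X–Y: 10/27 sites differ → p ≈ 0.37037, d = −0.75 ln(1 − 0.493827) = 0.510658 ≈ 0.5107.
X–Z: 12/27 sites differ → p ≈ 0.444444, d = −0.75 ln(1 − 0.592592) = 0.673455 ≈ 0.6735.
Y–Z: 12/27 sites differ → p ≈ 0.444444, d = −0.75 ln(1 − 0.592592) = 0.673455 ≈ 0.6735.

d(X,Y) = 0.5107, d(X,Z) = 0.6735, d(Y,Z) = 0.6735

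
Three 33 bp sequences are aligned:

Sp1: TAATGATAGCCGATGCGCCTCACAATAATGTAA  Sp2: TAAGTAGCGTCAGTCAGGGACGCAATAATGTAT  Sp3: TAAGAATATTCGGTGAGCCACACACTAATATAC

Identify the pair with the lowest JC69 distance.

Sp1–Sp2: 14/33 differ, p = 0.424, d = 0.625.
Sp1–Sp3: 10/33 differ, p = 0.303, d = 0.388.
Sp2–Sp3: 12/33 differ, p = 0.364, d = 0.497.
The smallest distance is between Sp1 and Sp3.

Sp1 and Sp3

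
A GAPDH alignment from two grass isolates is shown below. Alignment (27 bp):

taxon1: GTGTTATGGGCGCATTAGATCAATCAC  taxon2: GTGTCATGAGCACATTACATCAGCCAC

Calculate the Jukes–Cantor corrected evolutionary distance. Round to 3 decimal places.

0.264

The sequences differ at 6 of 27 sites (5, 9, 12, 18, 23, 24), so p = 6/27 ≈ 0.222222.
d = −(3/4) ln(1 − 4p/3) = −0.75 ln(1 − 0.296296) = −0.75 ln(0.703704)
  = −0.75 × (-0.351397) = 0.263548 substitutions/site.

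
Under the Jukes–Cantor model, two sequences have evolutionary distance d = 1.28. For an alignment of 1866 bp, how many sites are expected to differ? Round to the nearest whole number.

1146

Invert JC69: p = (3/4)(1 − e^(−4d/3)) = 0.75 × (1 − e^(-1.706667)) = 0.75 × (1 − 0.181470) = 0.613898.
Expected differing sites = pL ≈ 0.613898 × 1866 = 1145.533668 ≈ 1146.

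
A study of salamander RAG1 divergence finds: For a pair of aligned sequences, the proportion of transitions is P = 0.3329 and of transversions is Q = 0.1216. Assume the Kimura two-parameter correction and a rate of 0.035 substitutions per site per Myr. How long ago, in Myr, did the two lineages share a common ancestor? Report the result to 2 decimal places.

Under the Kimura two-parameter model, d = −½ ln(1 − 2P − Q) − ¼ ln(1 − 2Q).
1 − 2P − Q = 0.2126, giving −½ ln(0.2126) = 0.774171.
1 − 2Q = 0.7568, giving −¼ ln(0.7568) = 0.069664.
d = 0.774171 + 0.069664 = 0.843835.
Under a molecular clock d = 2μt, so t = d/(2μ) = 0.843835 / (2 × 0.035) = 12.05 Myr.

12.05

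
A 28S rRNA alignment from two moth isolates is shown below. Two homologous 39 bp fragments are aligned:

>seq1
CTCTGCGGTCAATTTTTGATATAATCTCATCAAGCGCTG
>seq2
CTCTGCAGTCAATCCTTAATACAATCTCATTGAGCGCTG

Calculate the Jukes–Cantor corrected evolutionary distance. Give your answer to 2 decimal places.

0.21

The sequences differ at 7 of 39 sites (7, 14, 15, 18, 22, 31, 32), so p = 7/39 ≈ 0.179487.
d = −(3/4) ln(1 − 4p/3) = −0.75 ln(1 − 0.239316) = −0.75 ln(0.760684)
  = −0.75 × (-0.273537) = 0.205153 substitutions/site.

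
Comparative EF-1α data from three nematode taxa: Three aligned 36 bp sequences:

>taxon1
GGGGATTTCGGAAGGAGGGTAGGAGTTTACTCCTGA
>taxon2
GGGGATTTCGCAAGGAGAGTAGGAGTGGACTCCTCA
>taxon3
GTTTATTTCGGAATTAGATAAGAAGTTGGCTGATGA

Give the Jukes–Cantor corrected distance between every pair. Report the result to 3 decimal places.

taxon1–taxon2: 5/36 sites differ → p ≈ 0.138889, d = −0.75 ln(1 − 0.185185) = 0.153596 ≈ 0.154.
taxon1–taxon3: 13/36 sites differ → p ≈ 0.361111, d = −0.75 ln(1 − 0.481481) = 0.492584 ≈ 0.493.
taxon2–taxon3: 14/36 sites differ → p ≈ 0.388889, d = −0.75 ln(1 − 0.518519) = 0.548166 ≈ 0.548.

d(taxon1,taxon2) = 0.154, d(taxon1,taxon3) = 0.493, d(taxon2,taxon3) = 0.548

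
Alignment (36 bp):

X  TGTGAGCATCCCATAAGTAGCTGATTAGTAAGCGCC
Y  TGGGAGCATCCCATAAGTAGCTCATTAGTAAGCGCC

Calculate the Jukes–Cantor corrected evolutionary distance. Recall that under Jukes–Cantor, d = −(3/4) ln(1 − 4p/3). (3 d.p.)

0.058

The sequences differ at 2 of 36 sites (3, 23), so p = 2/36 ≈ 0.055556.
d = −(3/4) ln(1 − 4p/3) = −0.75 ln(1 − 0.074075) = −0.75 ln(0.925925)
  = −0.75 × (-0.076962) = 0.057722 substitutions/site.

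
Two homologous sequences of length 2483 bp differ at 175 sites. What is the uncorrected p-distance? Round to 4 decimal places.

p = 175/2483 = 0.070479… ≈ 0.0705 (to 4 d.p.).

0.0705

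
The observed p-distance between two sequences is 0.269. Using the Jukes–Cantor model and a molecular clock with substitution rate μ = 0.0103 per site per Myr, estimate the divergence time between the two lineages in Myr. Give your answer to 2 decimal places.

16.17

d = −(3/4) ln(1 − 4p/3) = −0.75 ln(1 − 0.358667) = −0.75 ln(0.641333)
  = −0.75 × (-0.444206) = 0.333155 substitutions/site.
Under a molecular clock d = 2μt, so t = d/(2μ) = 0.333155 / (2 × 0.0103) = 16.17 Myr.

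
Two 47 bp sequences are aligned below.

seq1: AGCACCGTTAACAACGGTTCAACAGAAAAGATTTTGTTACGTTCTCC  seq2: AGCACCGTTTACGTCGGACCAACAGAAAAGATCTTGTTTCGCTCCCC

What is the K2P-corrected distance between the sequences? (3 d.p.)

Of 47 sites, 5 differences are transitions and 4 are transversions, so P = 5/47 ≈ 0.106383 and Q = 4/47 ≈ 0.085106.
Under the Kimura two-parameter model, d = −½ ln(1 − 2P − Q) − ¼ ln(1 − 2Q).
1 − 2P − Q = 0.702128, giving −½ ln(0.702128) = 0.176820.
1 − 2Q = 0.829788, giving −¼ ln(0.829788) = 0.046646.
d = 0.176820 + 0.046646 = 0.223466.

0.223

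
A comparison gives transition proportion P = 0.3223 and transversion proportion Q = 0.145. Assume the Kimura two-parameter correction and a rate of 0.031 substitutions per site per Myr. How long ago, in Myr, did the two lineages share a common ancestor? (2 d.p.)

13.95

Under the Kimura two-parameter model, d = −½ ln(1 − 2P − Q) − ¼ ln(1 − 2Q).
1 − 2P − Q = 0.2104, giving −½ ln(0.2104) = 0.779372.
1 − 2Q = 0.71, giving −¼ ln(0.71) = 0.085623.
d = 0.779372 + 0.085623 = 0.864995.
Under a molecular clock d = 2μt, so t = d/(2μ) = 0.864995 / (2 × 0.031) = 13.95 Myr.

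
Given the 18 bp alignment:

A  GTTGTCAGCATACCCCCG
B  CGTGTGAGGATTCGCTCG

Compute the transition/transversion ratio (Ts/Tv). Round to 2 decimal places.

Transitions are A↔G and C↔T; transversions are all other mismatches.
Transitions: 1. Transversions: 6.
R = 1/6 = 0.166666… ≈ 0.17 (to 2 d.p.).

0.17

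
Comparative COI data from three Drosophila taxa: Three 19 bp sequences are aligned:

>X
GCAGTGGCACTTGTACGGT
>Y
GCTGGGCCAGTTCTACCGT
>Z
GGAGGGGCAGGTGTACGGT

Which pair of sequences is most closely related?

X and Z

X–Y: 6/19 differ, p = 0.316, d = 0.410.
X–Z: 4/19 differ, p = 0.211, d = 0.247.
Y–Z: 6/19 differ, p = 0.316, d = 0.410.
The smallest distance is between X and Z.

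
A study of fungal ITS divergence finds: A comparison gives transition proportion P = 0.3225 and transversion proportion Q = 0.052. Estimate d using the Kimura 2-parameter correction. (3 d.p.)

Under the Kimura two-parameter model, d = −½ ln(1 − 2P − Q) − ¼ ln(1 − 2Q).
1 − 2P − Q = 0.303, giving −½ ln(0.303) = 0.597011.
1 − 2Q = 0.896, giving −¼ ln(0.896) = 0.027454.
d = 0.597011 + 0.027454 = 0.624465.

0.624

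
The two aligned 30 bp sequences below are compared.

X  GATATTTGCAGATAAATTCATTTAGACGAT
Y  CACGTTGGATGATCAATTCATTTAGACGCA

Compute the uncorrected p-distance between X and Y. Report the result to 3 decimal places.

The sequences differ at 9 of 30 positions (sites 1, 3, 4, 7, 9, 10, 14, 29, 30).
p = 9/30 = 0.300.

0.300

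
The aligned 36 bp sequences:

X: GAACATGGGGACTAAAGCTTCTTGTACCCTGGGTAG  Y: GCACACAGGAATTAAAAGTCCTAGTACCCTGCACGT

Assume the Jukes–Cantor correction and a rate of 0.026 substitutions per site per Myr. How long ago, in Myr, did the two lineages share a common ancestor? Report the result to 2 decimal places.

The sequences differ at 14 of 36 sites, so p = 14/36 ≈ 0.388889.
d = −(3/4) ln(1 − 4p/3) = −0.75 ln(1 − 0.518519) = −0.75 ln(0.481481)
  = −0.75 × (-0.730889) = 0.548167 substitutions/site.
Under a molecular clock d = 2μt, so t = d/(2μ) = 0.548167 / (2 × 0.026) = 10.54 Myr.

10.54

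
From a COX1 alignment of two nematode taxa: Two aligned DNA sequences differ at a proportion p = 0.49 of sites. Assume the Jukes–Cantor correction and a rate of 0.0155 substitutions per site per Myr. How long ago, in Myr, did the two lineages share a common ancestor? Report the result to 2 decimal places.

d = −(3/4) ln(1 − 4p/3) = −0.75 ln(1 − 0.653333) = −0.75 ln(0.346667)
  = −0.75 × (-1.059391) = 0.794543 substitutions/site.
Under a molecular clock d = 2μt, so t = d/(2μ) = 0.794543 / (2 × 0.0155) = 25.63 Myr.

25.63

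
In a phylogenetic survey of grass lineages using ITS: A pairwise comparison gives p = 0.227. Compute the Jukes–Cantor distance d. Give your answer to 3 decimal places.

0.270

d = −(3/4) ln(1 − 4p/3) = −0.75 ln(1 − 0.302667) = −0.75 ln(0.697333)
  = −0.75 × (-0.360492) = 0.270369 substitutions/site.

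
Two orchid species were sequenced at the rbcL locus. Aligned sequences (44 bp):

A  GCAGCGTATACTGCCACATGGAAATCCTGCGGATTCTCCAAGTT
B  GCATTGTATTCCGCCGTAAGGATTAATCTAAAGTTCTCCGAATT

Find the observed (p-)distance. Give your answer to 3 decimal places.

0.455

The sequences differ at 20 of 44 positions.
p = 20/44 = 0.454545… ≈ 0.455 (to 3 d.p.).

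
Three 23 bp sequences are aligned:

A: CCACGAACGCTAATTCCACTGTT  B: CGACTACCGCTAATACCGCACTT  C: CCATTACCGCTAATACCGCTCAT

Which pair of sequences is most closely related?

A–B: 7/23 differ, p = 0.304, d = 0.390.
A–C: 7/23 differ, p = 0.304, d = 0.390.
B–C: 4/23 differ, p = 0.174, d = 0.198.
The smallest distance is between B and C.

B and C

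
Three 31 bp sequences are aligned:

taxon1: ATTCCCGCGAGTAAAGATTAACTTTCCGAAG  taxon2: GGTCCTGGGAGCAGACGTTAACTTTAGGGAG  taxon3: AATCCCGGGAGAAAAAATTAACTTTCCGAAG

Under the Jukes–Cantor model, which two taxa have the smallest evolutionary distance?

taxon1–taxon2: 11/31 differ, p = 0.355, d = 0.481.
taxon1–taxon3: 4/31 differ, p = 0.129, d = 0.142.
taxon2–taxon3: 10/31 differ, p = 0.323, d = 0.422.
The smallest distance is between taxon1 and taxon3.

taxon1 and taxon3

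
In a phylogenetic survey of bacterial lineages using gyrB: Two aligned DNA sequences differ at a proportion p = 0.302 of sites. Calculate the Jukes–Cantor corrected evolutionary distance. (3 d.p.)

0.386

d = −(3/4) ln(1 − 4p/3) = −0.75 ln(1 − 0.402667) = −0.75 ln(0.597333)
  = −0.75 × (-0.515281) = 0.386461 substitutions/site.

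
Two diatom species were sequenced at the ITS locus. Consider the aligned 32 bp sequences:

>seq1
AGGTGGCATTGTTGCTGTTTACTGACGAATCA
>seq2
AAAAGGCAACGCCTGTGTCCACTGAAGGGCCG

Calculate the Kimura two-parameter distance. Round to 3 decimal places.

Of 32 sites, 11 differences are transitions and 5 are transversions, so P = 11/32 = 0.34375 and Q = 5/32 = 0.15625.
Under the Kimura two-parameter model, d = −½ ln(1 − 2P − Q) − ¼ ln(1 − 2Q).
1 − 2P − Q = 0.15625, giving −½ ln(0.15625) = 0.928149.
1 − 2Q = 0.6875, giving −¼ ln(0.6875) = 0.093673.
d = 0.928149 + 0.093673 = 1.021822.

1.022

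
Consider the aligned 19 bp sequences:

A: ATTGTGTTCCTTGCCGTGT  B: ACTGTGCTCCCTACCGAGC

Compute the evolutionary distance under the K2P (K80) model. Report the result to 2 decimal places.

0.46

Of 19 sites, 5 differences are transitions and 1 are transversions, so P = 5/19 ≈ 0.263158 and Q = 1/19 ≈ 0.052632.
Under the Kimura two-parameter model, d = −½ ln(1 − 2P − Q) − ¼ ln(1 − 2Q).
1 − 2P − Q = 0.421052, giving −½ ln(0.421052) = 0.432499.
1 − 2Q = 0.894736, giving −¼ ln(0.894736) = 0.027807.
d = 0.432499 + 0.027807 = 0.460306.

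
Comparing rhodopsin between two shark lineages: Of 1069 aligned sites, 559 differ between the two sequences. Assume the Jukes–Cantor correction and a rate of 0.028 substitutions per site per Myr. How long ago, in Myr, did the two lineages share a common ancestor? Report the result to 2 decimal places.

16.00

p = 559/1069 ≈ 0.522919.
d = −(3/4) ln(1 − 4p/3) = −0.75 ln(1 − 0.697225) = −0.75 ln(0.302775)
  = −0.75 × (-1.194765) = 0.896074 substitutions/site.
Under a molecular clock d = 2μt, so t = d/(2μ) = 0.896074 / (2 × 0.028) = 16.00 Myr.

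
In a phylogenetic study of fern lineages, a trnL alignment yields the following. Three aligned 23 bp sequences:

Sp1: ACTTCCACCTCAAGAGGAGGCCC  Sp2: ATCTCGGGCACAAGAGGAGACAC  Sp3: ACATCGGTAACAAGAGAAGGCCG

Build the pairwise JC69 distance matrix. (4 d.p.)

Sp1–Sp2: 8/23 sites differ → p ≈ 0.347826, d = −0.75 ln(1 − 0.463768) = 0.467391 ≈ 0.4674.
Sp1–Sp3: 8/23 sites differ → p ≈ 0.347826, d = −0.75 ln(1 − 0.463768) = 0.467391 ≈ 0.4674.
Sp2–Sp3: 8/23 sites differ → p ≈ 0.347826, d = −0.75 ln(1 − 0.463768) = 0.467391 ≈ 0.4674.

d(Sp1,Sp2) = 0.4674, d(Sp1,Sp3) = 0.4674, d(Sp2,Sp3) = 0.4674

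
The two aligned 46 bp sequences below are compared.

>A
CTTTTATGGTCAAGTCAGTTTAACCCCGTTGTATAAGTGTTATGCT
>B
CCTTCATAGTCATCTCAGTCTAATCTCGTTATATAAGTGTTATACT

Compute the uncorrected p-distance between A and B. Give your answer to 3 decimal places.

0.217

The sequences differ at 10 of 46 positions (sites 2, 5, 8, 13, 14, 20, 24, 26, 31, 44).
p = 10/46 = 0.217391… ≈ 0.217 (to 3 d.p.).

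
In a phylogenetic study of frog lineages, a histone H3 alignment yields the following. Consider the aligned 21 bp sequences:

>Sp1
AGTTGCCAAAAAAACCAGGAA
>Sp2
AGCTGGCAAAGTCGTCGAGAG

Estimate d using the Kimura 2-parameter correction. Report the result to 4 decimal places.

0.9132

Of 21 sites, 7 differences are transitions and 3 are transversions, so P = 7/21 ≈ 0.333333 and Q = 3/21 ≈ 0.142857.
Under the Kimura two-parameter model, d = −½ ln(1 − 2P − Q) − ¼ ln(1 − 2Q).
1 − 2P − Q = 0.190477, giving −½ ln(0.190477) = 0.829112.
1 − 2Q = 0.714286, giving −¼ ln(0.714286) = 0.084118.
d = 0.829112 + 0.084118 = 0.913230.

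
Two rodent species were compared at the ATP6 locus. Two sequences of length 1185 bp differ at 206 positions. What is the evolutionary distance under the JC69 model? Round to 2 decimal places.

p = 206/1185 ≈ 0.17384.
d = −(3/4) ln(1 − 4p/3) = −0.75 ln(1 − 0.231787) = −0.75 ln(0.768213)
  = −0.75 × (-0.263688) = 0.197766 substitutions/site.

0.20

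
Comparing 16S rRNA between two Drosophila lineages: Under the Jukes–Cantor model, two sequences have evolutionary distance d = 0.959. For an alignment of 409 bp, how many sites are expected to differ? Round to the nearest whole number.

221

Invert JC69: p = (3/4)(1 − e^(−4d/3)) = 0.75 × (1 − e^(-1.278667)) = 0.75 × (1 − 0.278408) = 0.541194.
Expected differing sites = pL ≈ 0.541194 × 409 = 221.348346 ≈ 221.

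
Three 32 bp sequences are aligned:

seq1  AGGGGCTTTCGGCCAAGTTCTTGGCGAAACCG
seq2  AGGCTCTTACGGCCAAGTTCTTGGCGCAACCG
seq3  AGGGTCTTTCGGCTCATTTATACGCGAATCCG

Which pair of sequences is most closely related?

seq1 and seq2

seq1–seq2: 4/32 differ, p = 0.125, d = 0.137.
seq1–seq3: 8/32 differ, p = 0.250, d = 0.304.
seq2–seq3: 10/32 differ, p = 0.313, d = 0.404.
The smallest distance is between seq1 and seq2.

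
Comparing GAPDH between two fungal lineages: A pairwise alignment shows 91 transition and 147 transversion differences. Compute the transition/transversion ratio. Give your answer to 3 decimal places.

R = 91/147 = 0.619047… ≈ 0.619 (to 3 d.p.).

0.619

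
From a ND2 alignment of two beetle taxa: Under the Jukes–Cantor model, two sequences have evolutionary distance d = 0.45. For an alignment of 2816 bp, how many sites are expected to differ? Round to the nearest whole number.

953

Invert JC69: p = (3/4)(1 − e^(−4d/3)) = 0.75 × (1 − e^(-0.6)) = 0.75 × (1 − 0.548812) = 0.338391.
Expected differing sites = pL ≈ 0.338391 × 2816 = 952.909056 ≈ 953.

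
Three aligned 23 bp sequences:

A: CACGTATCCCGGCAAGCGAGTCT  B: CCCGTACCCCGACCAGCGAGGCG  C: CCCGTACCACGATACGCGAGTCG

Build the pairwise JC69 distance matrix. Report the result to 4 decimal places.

d(A,B) = 0.3206, d(A,C) = 0.3904, d(B,C) = 0.2567

A–B: 6/23 sites differ → p ≈ 0.26087, d = −0.75 ln(1 − 0.347827) = 0.320584 ≈ 0.3206.
A–C: 7/23 sites differ → p ≈ 0.304348, d = −0.75 ln(1 − 0.405797) = 0.390401 ≈ 0.3904.
B–C: 5/23 sites differ → p ≈ 0.217391, d = −0.75 ln(1 − 0.289855) = 0.256715 ≈ 0.2567.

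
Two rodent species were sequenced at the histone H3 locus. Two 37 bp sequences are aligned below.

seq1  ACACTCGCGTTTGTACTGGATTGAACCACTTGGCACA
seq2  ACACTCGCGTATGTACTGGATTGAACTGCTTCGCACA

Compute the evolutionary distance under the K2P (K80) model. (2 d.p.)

0.12

Of 37 sites, 2 differences are transitions and 2 are transversions, so P = 2/37 ≈ 0.054054 and Q = 2/37 ≈ 0.054054.
Under the Kimura two-parameter model, d = −½ ln(1 − 2P − Q) − ¼ ln(1 − 2Q).
1 − 2P − Q = 0.837838, giving −½ ln(0.837838) = 0.088465.
1 − 2Q = 0.891892, giving −¼ ln(0.891892) = 0.028603.
d = 0.088465 + 0.028603 = 0.117068.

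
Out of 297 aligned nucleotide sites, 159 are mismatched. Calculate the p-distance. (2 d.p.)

p = 159/297 = 0.535353… ≈ 0.54 (to 2 d.p.).

0.54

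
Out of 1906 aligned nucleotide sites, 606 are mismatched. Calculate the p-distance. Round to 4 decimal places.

p = 606/1906 = 0.317943… ≈ 0.3179 (to 4 d.p.).

0.3179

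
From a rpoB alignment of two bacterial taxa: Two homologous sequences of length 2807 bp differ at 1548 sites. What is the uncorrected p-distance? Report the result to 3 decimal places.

p = 1548/2807 = 0.551478… ≈ 0.551 (to 3 d.p.).

0.551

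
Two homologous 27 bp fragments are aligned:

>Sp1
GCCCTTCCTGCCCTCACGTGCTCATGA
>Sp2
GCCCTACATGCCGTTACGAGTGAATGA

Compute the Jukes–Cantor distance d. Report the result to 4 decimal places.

The sequences differ at 8 of 27 sites (6, 8, 13, 15, 19, 21, 22, 23), so p = 8/27 ≈ 0.296296.
d = −(3/4) ln(1 − 4p/3) = −0.75 ln(1 − 0.395061) = −0.75 ln(0.604939)
  = −0.75 × (-0.502628) = 0.376971 substitutions/site.

0.3770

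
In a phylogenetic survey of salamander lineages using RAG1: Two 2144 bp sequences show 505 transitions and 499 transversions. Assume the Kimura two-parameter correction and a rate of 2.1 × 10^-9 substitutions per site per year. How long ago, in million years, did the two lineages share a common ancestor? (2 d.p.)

P = 505/2144 ≈ 0.235541 and Q = 499/2144 ≈ 0.232743.
Under the Kimura two-parameter model, d = −½ ln(1 − 2P − Q) − ¼ ln(1 − 2Q).
1 − 2P − Q = 0.296175, giving −½ ln(0.296175) = 0.608402.
1 − 2Q = 0.534514, giving −¼ ln(0.534514) = 0.156599.
d = 0.608402 + 0.156599 = 0.765001.
Under a molecular clock d = 2μt, so t = d/(2μ) = 0.765001 / (2 × 2.1 × 10^-9) = 182.14 million years.

182.14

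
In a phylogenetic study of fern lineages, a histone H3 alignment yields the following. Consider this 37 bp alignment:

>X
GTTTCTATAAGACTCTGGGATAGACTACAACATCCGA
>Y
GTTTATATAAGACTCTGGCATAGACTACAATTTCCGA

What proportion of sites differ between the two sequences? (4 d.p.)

0.1081

The sequences differ at 4 of 37 positions (sites 5, 19, 31, 32).
p = 4/37 = 0.108108… ≈ 0.1081 (to 4 d.p.).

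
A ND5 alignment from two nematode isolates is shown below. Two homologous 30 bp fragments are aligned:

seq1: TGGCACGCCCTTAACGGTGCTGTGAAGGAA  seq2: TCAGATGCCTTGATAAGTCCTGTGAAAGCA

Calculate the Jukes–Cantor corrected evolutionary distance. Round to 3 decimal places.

0.572

The sequences differ at 12 of 30 sites, so p = 12/30 = 0.4.
d = −(3/4) ln(1 − 4p/3) = −0.75 ln(1 − 0.533333) = −0.75 ln(0.466667)
  = −0.75 × (-0.762139) = 0.571604 substitutions/site.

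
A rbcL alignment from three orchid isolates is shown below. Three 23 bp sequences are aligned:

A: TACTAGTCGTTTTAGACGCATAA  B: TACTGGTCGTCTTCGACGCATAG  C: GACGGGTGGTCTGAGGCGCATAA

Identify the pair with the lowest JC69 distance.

A–B: 4/23 differ, p = 0.174, d = 0.198.
A–C: 7/23 differ, p = 0.304, d = 0.390.
B–C: 7/23 differ, p = 0.304, d = 0.390.
The smallest distance is between A and B.

A and B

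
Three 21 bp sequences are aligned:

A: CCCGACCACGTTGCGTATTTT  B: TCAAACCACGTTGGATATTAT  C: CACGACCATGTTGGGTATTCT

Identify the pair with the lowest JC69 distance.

A and C

A–B: 6/21 differ, p = 0.286, d = 0.360.
A–C: 4/21 differ, p = 0.190, d = 0.220.
B–C: 7/21 differ, p = 0.333, d = 0.441.
The smallest distance is between A and C.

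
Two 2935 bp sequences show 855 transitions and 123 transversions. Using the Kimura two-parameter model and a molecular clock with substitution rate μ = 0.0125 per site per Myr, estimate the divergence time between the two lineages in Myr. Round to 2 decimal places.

20.47

P = 855/2935 ≈ 0.291312 and Q = 123/2935 ≈ 0.041908.
Under the Kimura two-parameter model, d = −½ ln(1 − 2P − Q) − ¼ ln(1 − 2Q).
1 − 2P − Q = 0.375468, giving −½ ln(0.375468) = 0.489791.
1 − 2Q = 0.916184, giving −¼ ln(0.916184) = 0.021885.
d = 0.489791 + 0.021885 = 0.511676.
Under a molecular clock d = 2μt, so t = d/(2μ) = 0.511676 / (2 × 0.0125) = 20.47 Myr.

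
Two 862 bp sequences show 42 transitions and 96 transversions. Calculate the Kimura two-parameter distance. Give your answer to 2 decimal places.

0.18

P = 42/862 ≈ 0.048724 and Q = 96/862 ≈ 0.111369.
Under the Kimura two-parameter model, d = −½ ln(1 − 2P − Q) − ¼ ln(1 − 2Q).
1 − 2P − Q = 0.791183, giving −½ ln(0.791183) = 0.117113.
1 − 2Q = 0.777262, giving −¼ ln(0.777262) = 0.062994.
d = 0.117113 + 0.062994 = 0.180107.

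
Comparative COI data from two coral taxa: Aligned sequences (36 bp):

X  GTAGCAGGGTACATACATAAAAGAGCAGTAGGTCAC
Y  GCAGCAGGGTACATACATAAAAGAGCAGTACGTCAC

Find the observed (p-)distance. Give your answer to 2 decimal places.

The sequences differ at 2 of 36 positions (sites 2, 31).
p = 2/36 = 0.055555… ≈ 0.06 (to 2 d.p.).

0.06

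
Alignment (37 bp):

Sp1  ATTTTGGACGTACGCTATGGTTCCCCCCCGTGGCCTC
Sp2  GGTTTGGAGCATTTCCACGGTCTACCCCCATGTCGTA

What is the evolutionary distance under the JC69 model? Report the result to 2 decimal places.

0.71

The sequences differ at 17 of 37 sites, so p = 17/37 ≈ 0.459459.
d = −(3/4) ln(1 − 4p/3) = −0.75 ln(1 − 0.612612) = −0.75 ln(0.387388)
  = −0.75 × (-0.948329) = 0.711247 substitutions/site.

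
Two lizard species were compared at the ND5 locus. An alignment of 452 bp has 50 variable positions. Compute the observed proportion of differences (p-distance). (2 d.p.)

p = 50/452 = 0.110619… ≈ 0.11 (to 2 d.p.).

0.11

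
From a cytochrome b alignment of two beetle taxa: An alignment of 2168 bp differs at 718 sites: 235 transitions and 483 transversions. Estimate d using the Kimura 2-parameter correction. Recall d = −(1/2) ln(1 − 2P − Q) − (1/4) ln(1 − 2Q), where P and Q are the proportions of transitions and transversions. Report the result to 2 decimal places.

P = 235/2168 ≈ 0.108395 and Q = 483/2168 ≈ 0.222786.
Under the Kimura two-parameter model, d = −½ ln(1 − 2P − Q) − ¼ ln(1 − 2Q).
1 − 2P − Q = 0.560424, giving −½ ln(0.560424) = 0.289531.
1 − 2Q = 0.554428, giving −¼ ln(0.554428) = 0.147455.
d = 0.289531 + 0.147455 = 0.436986.

0.44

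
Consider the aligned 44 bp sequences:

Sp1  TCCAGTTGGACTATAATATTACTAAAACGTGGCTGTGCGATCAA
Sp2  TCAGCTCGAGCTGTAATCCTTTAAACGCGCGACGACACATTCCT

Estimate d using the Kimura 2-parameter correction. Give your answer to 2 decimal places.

1.15

Of 44 sites, 14 differences are transitions and 10 are transversions, so P = 14/44 ≈ 0.318182 and Q = 10/44 ≈ 0.227273.
Under the Kimura two-parameter model, d = −½ ln(1 − 2P − Q) − ¼ ln(1 − 2Q).
1 − 2P − Q = 0.136363, giving −½ ln(0.136363) = 0.996217.
1 − 2Q = 0.545454, giving −¼ ln(0.545454) = 0.151534.
d = 0.996217 + 0.151534 = 1.147751.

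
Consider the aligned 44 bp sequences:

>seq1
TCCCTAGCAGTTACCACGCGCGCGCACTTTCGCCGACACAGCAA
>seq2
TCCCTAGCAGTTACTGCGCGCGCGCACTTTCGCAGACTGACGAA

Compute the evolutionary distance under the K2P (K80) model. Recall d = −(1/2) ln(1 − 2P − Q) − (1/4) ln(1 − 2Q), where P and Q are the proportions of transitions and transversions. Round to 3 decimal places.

0.179

Of 44 sites, 2 differences are transitions and 5 are transversions, so P = 2/44 ≈ 0.045455 and Q = 5/44 ≈ 0.113636.
Under the Kimura two-parameter model, d = −½ ln(1 − 2P − Q) − ¼ ln(1 − 2Q).
1 − 2P − Q = 0.795454, giving −½ ln(0.795454) = 0.114421.
1 − 2Q = 0.772728, giving −¼ ln(0.772728) = 0.064457.
d = 0.114421 + 0.064457 = 0.178878.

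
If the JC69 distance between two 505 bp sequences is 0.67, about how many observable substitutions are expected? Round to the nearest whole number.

224

Invert JC69: p = (3/4)(1 − e^(−4d/3)) = 0.75 × (1 − e^(-0.893333)) = 0.75 × (1 − 0.409289) = 0.443033.
Expected differing sites = pL ≈ 0.443033 × 505 = 223.731665 ≈ 224.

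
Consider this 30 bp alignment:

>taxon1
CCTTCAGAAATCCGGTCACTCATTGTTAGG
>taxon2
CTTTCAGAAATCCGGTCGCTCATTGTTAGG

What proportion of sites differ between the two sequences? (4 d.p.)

The sequences differ at 2 of 30 positions (sites 2, 18).
p = 2/30 = 0.066666… ≈ 0.0667 (to 4 d.p.).

0.0667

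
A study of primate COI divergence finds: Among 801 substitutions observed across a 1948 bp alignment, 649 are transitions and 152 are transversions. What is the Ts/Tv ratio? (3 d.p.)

R = 649/152 = 4.269736… ≈ 4.270 (to 3 d.p.).

4.270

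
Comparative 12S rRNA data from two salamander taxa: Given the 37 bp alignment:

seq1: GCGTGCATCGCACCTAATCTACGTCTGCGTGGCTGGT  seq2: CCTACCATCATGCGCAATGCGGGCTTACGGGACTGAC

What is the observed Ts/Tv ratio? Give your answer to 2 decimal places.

1.50

Transitions are A↔G and C↔T; transversions are all other mismatches.
Transitions: 12. Transversions: 8.
R = 12/8 = 1.50.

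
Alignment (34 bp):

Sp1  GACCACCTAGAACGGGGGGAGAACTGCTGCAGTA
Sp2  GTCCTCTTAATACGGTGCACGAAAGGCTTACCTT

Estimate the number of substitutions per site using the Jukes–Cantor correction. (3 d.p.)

0.741

The sequences differ at 16 of 34 sites, so p = 16/34 ≈ 0.470588.
d = −(3/4) ln(1 − 4p/3) = −0.75 ln(1 − 0.627451) = −0.75 ln(0.372549)
  = −0.75 × (-0.987387) = 0.740540 substitutions/site.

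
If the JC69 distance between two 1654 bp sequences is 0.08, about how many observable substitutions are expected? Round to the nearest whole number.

126

Invert JC69: p = (3/4)(1 − e^(−4d/3)) = 0.75 × (1 − e^(-0.106667)) = 0.75 × (1 − 0.898825) = 0.075881.
Expected differing sites = pL ≈ 0.075881 × 1654 = 125.507174 ≈ 126.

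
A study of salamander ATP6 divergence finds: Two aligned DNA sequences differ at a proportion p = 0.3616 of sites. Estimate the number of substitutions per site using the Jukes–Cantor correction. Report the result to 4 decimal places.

0.4935

d = −(3/4) ln(1 − 4p/3) = −0.75 ln(1 − 0.482133) = −0.75 ln(0.517867)
  = −0.75 × (-0.658037) = 0.493528 substitutions/site.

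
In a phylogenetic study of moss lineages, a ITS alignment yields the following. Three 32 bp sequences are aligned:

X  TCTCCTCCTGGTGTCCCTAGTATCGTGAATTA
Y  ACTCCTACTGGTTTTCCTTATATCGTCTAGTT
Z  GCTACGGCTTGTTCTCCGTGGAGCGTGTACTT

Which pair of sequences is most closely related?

X–Y: 10/32 differ, p = 0.313, d = 0.404.
X–Z: 15/32 differ, p = 0.469, d = 0.736.
Y–Z: 12/32 differ, p = 0.375, d = 0.520.
The smallest distance is between X and Y.

X and Y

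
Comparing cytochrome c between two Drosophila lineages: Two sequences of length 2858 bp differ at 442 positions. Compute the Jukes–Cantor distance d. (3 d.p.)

p = 442/2858 ≈ 0.154654.
d = −(3/4) ln(1 − 4p/3) = −0.75 ln(1 − 0.206205) = −0.75 ln(0.793795)
  = −0.75 × (-0.230930) = 0.173198 substitutions/site.

0.173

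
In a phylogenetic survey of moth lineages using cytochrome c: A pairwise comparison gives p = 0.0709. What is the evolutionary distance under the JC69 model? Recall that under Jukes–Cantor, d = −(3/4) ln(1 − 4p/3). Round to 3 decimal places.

0.074

d = −(3/4) ln(1 − 4p/3) = −0.75 ln(1 − 0.094533) = −0.75 ln(0.905467)
  = −0.75 × (-0.099304) = 0.074478 substitutions/site.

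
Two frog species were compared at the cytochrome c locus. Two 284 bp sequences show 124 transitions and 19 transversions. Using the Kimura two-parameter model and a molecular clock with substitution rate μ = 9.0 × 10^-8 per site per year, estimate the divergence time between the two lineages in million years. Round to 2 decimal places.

P = 124/284 ≈ 0.43662 and Q = 19/284 ≈ 0.066901.
Under the Kimura two-parameter model, d = −½ ln(1 − 2P − Q) − ¼ ln(1 − 2Q).
1 − 2P − Q = 0.059859, giving −½ ln(0.059859) = 1.407882.
1 − 2Q = 0.866198, giving −¼ ln(0.866198) = 0.035910.
d = 1.407882 + 0.035910 = 1.443792.
Under a molecular clock d = 2μt, so t = d/(2μ) = 1.443792 / (2 × 9.0 × 10^-8) = 8.02 million years.

8.02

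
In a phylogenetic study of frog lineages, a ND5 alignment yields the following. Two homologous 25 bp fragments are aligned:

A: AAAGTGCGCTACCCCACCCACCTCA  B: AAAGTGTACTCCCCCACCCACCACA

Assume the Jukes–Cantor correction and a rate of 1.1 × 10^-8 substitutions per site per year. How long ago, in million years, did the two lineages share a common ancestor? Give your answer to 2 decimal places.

8.18

The sequences differ at 4 of 25 sites (7, 8, 11, 23), so p = 4/25 = 0.16.
d = −(3/4) ln(1 − 4p/3) = −0.75 ln(1 − 0.213333) = −0.75 ln(0.786667)
  = −0.75 × (-0.239950) = 0.179963 substitutions/site.
Under a molecular clock d = 2μt, so t = d/(2μ) = 0.179963 / (2 × 1.1 × 10^-8) = 8.18 million years.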